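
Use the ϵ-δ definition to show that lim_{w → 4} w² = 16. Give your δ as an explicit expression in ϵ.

Suppose ϵ > 0. We seek δ > 0 with 0 < |w − 4| < δ ⇒ |w² − 16| < ϵ.
Factor: w² − 16 = (w − 4)(w + 4), so |w² − 16| = |w − 4|·|w + 4|.
Restrict δ ≤ 1. Then |w − 4| < 1 gives |w| < 5, so by the triangle inequality |w + 4| ≤ 5 + 4 = 9.
Hence |w² − 16| ≤ 9|w − 4|, which is < ϵ once |w − 4| < ϵ/9.
Take δ = min(1, ϵ/9). If 0 < |w − 4| < δ then both bounds hold and |w² − 16| ≤ 9|w − 4| < 9·(ϵ/9) = ϵ.

δ = min(1, ϵ/9)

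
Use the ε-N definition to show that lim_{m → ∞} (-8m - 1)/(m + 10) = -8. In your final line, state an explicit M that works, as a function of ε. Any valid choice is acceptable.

Let ε > 0. For m ≥ 1, |(-8m - 1)/(m + 10) + 8| = |79|/((m + 10)) = 79/((m + 10)).
Since m + 10 ≥ m for m ≥ 1, this is ≤ 79/(m) = 79/m.
So |(-8m - 1)/(m + 10) + 8| < ε whenever m > 79/ε.
Take M = 79/ε. If m > M then |(-8m - 1)/(m + 10) + 8| ≤ 79/m < ε.

M = 79/ε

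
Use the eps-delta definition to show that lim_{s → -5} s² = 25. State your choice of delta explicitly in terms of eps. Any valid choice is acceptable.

delta = min(1, eps/11)

Fix eps > 0. We seek delta > 0 with 0 < |s + 5| < delta ⇒ |s² − 25| < eps.
Factor: s² − 25 = (s + 5)(s - 5), so |s² − 25| = |s + 5|·|s - 5|.
Impose delta ≤ 1 so that |s| < 6; then |s - 5| ≤ 11.
Hence |s² − 25| ≤ 11|s + 5|, which is < eps once |s + 5| < eps/11.
Take delta = min(1, eps/11). If 0 < |s + 5| < delta then both bounds hold and |s² − 25| ≤ 11|s + 5| < 11·(eps/11) = eps.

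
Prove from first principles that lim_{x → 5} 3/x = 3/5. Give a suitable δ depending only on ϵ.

Fix ϵ > 0. We seek δ > 0 such that 0 < |x − 5| < δ implies |3/x − (3/5)| < ϵ.
|3/x − (3/5)| = 3·|5 − x|/(5·|x|) = 3|x − 5|/(5|x|).
Restrict δ ≤ 5/2. Then |x − 5| < 5/2 gives |x| > 5/2, so 5|x| > 25/2.
Then |3/x − (3/5)| < 3|x − 5|/(25/2), which is < ϵ when |x − 5| < (25/6)ϵ.
Take δ = min(5/2, (25/6)ϵ). Then 0 < |x − 5| < δ gives both |x − 5| < 5/2 and |x − 5| < (25/6)ϵ, so |3/x − (3/5)| < ϵ.

δ = min(5/2, (25/6)ϵ)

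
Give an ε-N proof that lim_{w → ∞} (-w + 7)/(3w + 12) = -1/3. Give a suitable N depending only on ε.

Let ε > 0 be given. We seek N > 0 such that w > N implies |(-w + 7)/(3w + 12) + 1/3| < ε.
(-w + 7)/(3w + 12) + 1/3 = (3(-w + 7) − (-1)(3w + 12)) / (3(3w + 12)) = 33/(3(3w + 12)).
For w > 0 we have 3w + 12 > 3w, so |(-w + 7)/(3w + 12) + 1/3| = 33/(3(3w + 12)) < 33/(3·3w) = (11/3)/w.
Thus |(-w + 7)/(3w + 12) + 1/3| < ε whenever w > (11/3)/ε.
Take N = (11/3)/ε. If w > N then |(-w + 7)/(3w + 12) + 1/3| < (11/3)/w < ε.

N = (11/3)/ε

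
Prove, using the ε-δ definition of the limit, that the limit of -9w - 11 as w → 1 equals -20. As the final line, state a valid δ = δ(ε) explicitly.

Fix ε > 0. We need δ > 0 so that 0 < |w − 1| < δ implies |(-9w - 11) + 20| < ε.
|(-9w - 11) + 20| = |-9w + 9| = 9|w − 1|.
Thus it suffices that |w − 1| < ε/9.
Take δ = ε/9. If 0 < |w − 1| < δ then |(-9w - 11) + 20| = 9|w − 1| < 9·(ε/9) = ε.

δ = ε/9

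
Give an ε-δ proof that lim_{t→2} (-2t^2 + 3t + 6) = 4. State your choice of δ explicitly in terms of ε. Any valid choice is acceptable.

δ = min(1, ε/7)

Let ε > 0. We want δ > 0 such that 0 < |t − 2| < δ implies |(-2t^2 + 3t + 6) − 4| < ε.
(-2t^2 + 3t + 6) − 4 = -2t^2 + 3t + 2 = (t − 2)(-2t - 1).
So |(-2t^2 + 3t + 6) − 4| = |t − 2|·|-2t - 1|.
Require δ ≤ 1. Then |t − 2| < 1 gives |t| < 3, and by the triangle inequality |-2t - 1| ≤ 2·3 + 1 = 7.
Hence |(-2t^2 + 3t + 6) − 4| ≤ 7|t − 2| < ε provided |t − 2| < ε/7.
Take δ = min(1, ε/7). Then 0 < |t − 2| < δ gives both |t − 2| < 1 and |t − 2| < ε/7, so |(-2t^2 + 3t + 6) − 4| < ε.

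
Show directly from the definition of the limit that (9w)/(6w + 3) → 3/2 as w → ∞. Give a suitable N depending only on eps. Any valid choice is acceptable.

Fix eps > 0. We seek N > 0 such that w > N implies |(9w)/(6w + 3) − (3/2)| < eps.
(9w)/(6w + 3) − (3/2) = (6(9w) − 9(6w + 3)) / (6(6w + 3)) = -27/(6(6w + 3)).
For w > 0 we have 6w + 3 > 6w, so |(9w)/(6w + 3) − (3/2)| = 27/(6(6w + 3)) < 27/(6·6w) = (3/4)/w.
Thus |(9w)/(6w + 3) − (3/2)| < eps whenever w > (3/4)/eps.
Take N = (3/4)/eps. If w > N then |(9w)/(6w + 3) − (3/2)| < (3/4)/w < eps.

N = (3/4)/eps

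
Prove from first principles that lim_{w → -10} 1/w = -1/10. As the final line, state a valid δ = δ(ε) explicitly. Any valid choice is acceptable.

Let ε > 0 be given. We seek δ > 0 such that 0 < |w + 10| < δ implies |1/w + 1/10| < ε.
|1/w + 1/10| = |-10 − w|/(10·|w|) = |w + 10|/(10|w|).
Restrict δ ≤ 5. Then |w + 10| < 5 gives |w| > 5, so 10|w| > 50.
Then |1/w + 1/10| < |w + 10|/50, which is < ε when |w + 10| < 50ε.
Take δ = min(5, 50ε). Then 0 < |w + 10| < δ gives both |w + 10| < 5 and |w + 10| < 50ε, so |1/w + 1/10| < ε.

δ = min(5, 50ε)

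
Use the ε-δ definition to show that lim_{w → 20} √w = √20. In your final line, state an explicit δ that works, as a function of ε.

Let ε > 0 be given. We want δ > 0 such that 0 < |w − 20| < δ implies |√w − √20| < ε.
Multiplying by the conjugate, |√w − √20| = |w − 20|/(√w + √20).
Restrict δ ≤ 20 so that |w − 20| < 20 forces w > 0, and then √w + √20 > √20.
Hence |√w − √20| < |w − 20|/√20, which is < ε once |w − 20| < √20·ε.
Take δ = min(20, √20·ε). If 0 < |w − 20| < δ then w > 0 and |√w − √20| < |w − 20|/√20 < ε.

δ = min(20, √20·ε)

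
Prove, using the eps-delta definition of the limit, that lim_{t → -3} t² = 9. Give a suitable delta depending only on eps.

delta = min(1, eps/7)

Let eps > 0. We seek delta > 0 with 0 < |t + 3| < delta ⇒ |t² − 9| < eps.
Factor: t² − 9 = (t + 3)(t - 3), so |t² − 9| = |t + 3|·|t - 3|.
Impose delta ≤ 1 so that |t| < 4; then |t - 3| ≤ 7.
Hence |t² − 9| ≤ 7|t + 3|, which is < eps once |t + 3| < eps/7.
Take delta = min(1, eps/7). If 0 < |t + 3| < delta then both bounds hold and |t² − 9| ≤ 7|t + 3| < 7·(eps/7) = eps.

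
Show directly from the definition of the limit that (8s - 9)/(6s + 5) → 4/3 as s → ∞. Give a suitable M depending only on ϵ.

Let ϵ > 0. We seek M > 0 such that s > M implies |(8s - 9)/(6s + 5) − (4/3)| < ϵ.
(8s - 9)/(6s + 5) − (4/3) = (6(8s - 9) − 8(6s + 5)) / (6(6s + 5)) = -94/(6(6s + 5)).
For s > 0 we have 6s + 5 > 6s, so |(8s - 9)/(6s + 5) − (4/3)| = 94/(6(6s + 5)) < 94/(6·6s) = (47/18)/s.
Thus |(8s - 9)/(6s + 5) − (4/3)| < ϵ whenever s > (47/18)/ϵ.
Take M = (47/18)/ϵ. If s > M then |(8s - 9)/(6s + 5) − (4/3)| < (47/18)/s < ϵ.

M = (47/18)/ϵ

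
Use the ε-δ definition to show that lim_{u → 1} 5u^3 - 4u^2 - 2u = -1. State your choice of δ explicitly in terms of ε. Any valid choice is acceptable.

Let ε > 0. We want δ > 0 such that 0 < |u − 1| < δ implies |(5u^3 - 4u^2 - 2u) + 1| < ε.
(5u^3 - 4u^2 - 2u) + 1 = 5u^3 - 4u^2 - 2u + 1 = (u − 1)(5u^2 + u - 1).
So |(5u^3 - 4u^2 - 2u) + 1| = |u − 1|·|5u^2 + u - 1|.
Assume first that |u − 1| < 1, so |u| < 2. Then |5u^2 + u - 1| ≤ 5·2^2 + 2 + 1 = 23.
Hence |(5u^3 - 4u^2 - 2u) + 1| ≤ 23|u − 1| < ε provided |u − 1| < ε/23.
Take δ = min(1, ε/23). Then 0 < |u − 1| < δ gives both |u − 1| < 1 and |u − 1| < ε/23, so |(5u^3 - 4u^2 - 2u) + 1| < ε.

δ = min(1, ε/23)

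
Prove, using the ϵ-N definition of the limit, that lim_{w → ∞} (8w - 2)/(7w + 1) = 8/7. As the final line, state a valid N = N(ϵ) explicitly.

Fix ϵ > 0. We seek N > 0 such that w > N implies |(8w - 2)/(7w + 1) − (8/7)| < ϵ.
(8w - 2)/(7w + 1) − (8/7) = (7(8w - 2) − 8(7w + 1)) / (7(7w + 1)) = -22/(7(7w + 1)).
For w > 0 we have 7w + 1 > 7w, so |(8w - 2)/(7w + 1) − (8/7)| = 22/(7(7w + 1)) < 22/(7·7w) = (22/49)/w.
Thus |(8w - 2)/(7w + 1) − (8/7)| < ϵ whenever w > (22/49)/ϵ.
Take N = (22/49)/ϵ. If w > N then |(8w - 2)/(7w + 1) − (8/7)| < (22/49)/w < ϵ.

N = (22/49)/ϵ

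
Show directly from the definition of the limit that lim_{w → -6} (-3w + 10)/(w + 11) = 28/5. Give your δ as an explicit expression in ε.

Suppose ε > 0. We want δ > 0 with 0 < |w + 6| < δ ⇒ |(-3w + 10)/(w + 11) − (28/5)| < ε.
Combining over a common denominator, (-3w + 10)/(w + 11) − (28/5) = [(-3w + 10)·5 − 28·(w + 11)] / [5·(w + 11)] = -43(w + 6) / (5(w + 11)).
So |(-3w + 10)/(w + 11) − (28/5)| = 43|w + 6| / (5·|w + 11|).
Require δ ≤ 5/2, so |w + 11| ≥ |5| − |w + 6| > 5 − 5/2 = 5/2.
Hence |(-3w + 10)/(w + 11) − (28/5)| < 43|w + 6|/(5·(5/2)) = (86/25)|w + 6|, which is < ε once |w + 6| < (25/86)ε.
Take δ = min(5/2, (25/86)ε). Then 0 < |w + 6| < δ forces both bounds, so |(-3w + 10)/(w + 11) − (28/5)| < ε.

δ = min(5/2, (25/86)ε)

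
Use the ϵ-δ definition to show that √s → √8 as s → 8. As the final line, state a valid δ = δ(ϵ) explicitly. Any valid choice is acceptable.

δ = min(8, √8·ϵ)

Let ϵ > 0. We want δ > 0 such that 0 < |s − 8| < δ implies |√s − √8| < ϵ.
Rationalise: √s − √8 = (s − 8)/(√s + √8), so |√s − √8| = |s − 8|/(√s + √8).
Restrict δ ≤ 8 so that |s − 8| < 8 forces s > 0, and then √s + √8 > √8.
Hence |√s − √8| < |s − 8|/√8, which is < ϵ once |s − 8| < √8·ϵ.
Take δ = min(8, √8·ϵ). If 0 < |s − 8| < δ then s > 0 and |√s − √8| < |s − 8|/√8 < ϵ.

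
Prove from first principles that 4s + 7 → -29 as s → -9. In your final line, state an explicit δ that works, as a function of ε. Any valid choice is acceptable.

Suppose ε > 0. We need δ > 0 so that 0 < |s + 9| < δ implies |(4s + 7) + 29| < ε.
Since (4s + 7) + 29 = 4(s + 9), we have |(4s + 7) + 29| = 4|s + 9|.
Thus it suffices that |s + 9| < ε/4.
Take δ = ε/4. If 0 < |s + 9| < δ then |(4s + 7) + 29| = 4|s + 9| < 4·(ε/4) = ε.

δ = ε/4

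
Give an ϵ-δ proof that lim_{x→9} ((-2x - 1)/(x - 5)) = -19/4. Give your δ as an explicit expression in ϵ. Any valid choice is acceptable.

δ = min(2, (8/11)ϵ)

Let ϵ > 0. We want δ > 0 with 0 < |x − 9| < δ ⇒ |(-2x - 1)/(x - 5) + 19/4| < ϵ.
Combining over a common denominator, (-2x - 1)/(x - 5) + 19/4 = [(-2x - 1)·4 − (-19)·(x - 5)] / [4·(x - 5)] = 11(x − 9) / (4(x - 5)).
So |(-2x - 1)/(x - 5) + 19/4| = 11|x − 9| / (4·|x − 5|).
Require δ ≤ 2, so |x − 5| ≥ |4| − |x − 9| > 4 − 2 = 2.
Hence |(-2x - 1)/(x - 5) + 19/4| < 11|x − 9|/(4·2) = (11/8)|x − 9|, which is < ϵ once |x − 9| < (8/11)ϵ.
Take δ = min(2, (8/11)ϵ). Then 0 < |x − 9| < δ forces both bounds, so |(-2x - 1)/(x - 5) + 19/4| < ϵ.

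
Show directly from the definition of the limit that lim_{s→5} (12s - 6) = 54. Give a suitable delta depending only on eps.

Let eps > 0. We need delta > 0 so that 0 < |s − 5| < delta implies |(12s - 6) − 54| < eps.
|(12s - 6) − 54| = |12s - 60| = 12|s − 5|.
So 12|s − 5| < eps exactly when |s − 5| < eps/12.
Choosing delta = eps/12 gives |(12s - 6) − 54| = 12|s − 5| < eps whenever |s − 5| < delta.

delta = eps/12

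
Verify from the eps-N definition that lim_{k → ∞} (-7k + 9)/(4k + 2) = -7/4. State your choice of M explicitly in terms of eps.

Let eps > 0 be given. For k ≥ 1, |(-7k + 9)/(4k + 2) + 7/4| = |50|/(4(4k + 2)) = 50/(4(4k + 2)).
Since 4k + 2 ≥ 4k for k ≥ 1, this is ≤ 50/(4·4k) = (25/8)/k.
So |(-7k + 9)/(4k + 2) + 7/4| < eps whenever k > (25/8)/eps.
Take M = (25/8)/eps. If k > M then |(-7k + 9)/(4k + 2) + 7/4| ≤ (25/8)/k < eps.

M = (25/8)/eps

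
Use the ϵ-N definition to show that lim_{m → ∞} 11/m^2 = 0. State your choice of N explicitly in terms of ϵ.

N = (11/ϵ)^{1/2}

Let ϵ > 0. For m ≥ 1, |11/m^2 − 0| = 11/m^2.
11/m^2 < ϵ ⇔ m^2 > 11/ϵ ⇔ m > (11/ϵ)^{1/2}.
Take N = (11/ϵ)^{1/2}. Then m > N implies 11/m^2 < ϵ.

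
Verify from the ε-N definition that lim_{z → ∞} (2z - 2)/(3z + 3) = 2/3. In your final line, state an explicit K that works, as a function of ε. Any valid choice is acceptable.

K = (4/3)/ε

Let ε > 0 be given. We seek K > 0 such that z > K implies |(2z - 2)/(3z + 3) − (2/3)| < ε.
(2z - 2)/(3z + 3) − (2/3) = (3(2z - 2) − 2(3z + 3)) / (3(3z + 3)) = -12/(3(3z + 3)).
For z > 0 we have 3z + 3 > 3z, so |(2z - 2)/(3z + 3) − (2/3)| = 12/(3(3z + 3)) < 12/(3·3z) = (4/3)/z.
Thus |(2z - 2)/(3z + 3) − (2/3)| < ε whenever z > (4/3)/ε.
Take K = (4/3)/ε. If z > K then |(2z - 2)/(3z + 3) − (2/3)| < (4/3)/z < ε.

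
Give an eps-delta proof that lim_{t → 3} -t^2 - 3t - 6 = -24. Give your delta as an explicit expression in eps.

Let eps > 0. We want delta > 0 such that 0 < |t − 3| < delta implies |(-t^2 - 3t - 6) + 24| < eps.
(-t^2 - 3t - 6) + 24 = -t^2 - 3t + 18 = (t − 3)(-t - 6).
So |(-t^2 - 3t - 6) + 24| = |t − 3|·|-t - 6|.
Require delta ≤ 2. Then |t − 3| < 2 gives |t| < 5, and by the triangle inequality |-t - 6| ≤ 5 + 6 = 11.
Hence |(-t^2 - 3t - 6) + 24| ≤ 11|t − 3| < eps provided |t − 3| < eps/11.
Choosing delta = min(2, eps/11) ensures both conditions, hence |(-t^2 - 3t - 6) + 24| < eps.

delta = min(2, eps/11)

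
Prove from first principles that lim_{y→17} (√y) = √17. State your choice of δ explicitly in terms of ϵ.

δ = min(17, √17·ϵ)

Fix ϵ > 0. We want δ > 0 such that 0 < |y − 17| < δ implies |√y − √17| < ϵ.
Multiplying by the conjugate, |√y − √17| = |y − 17|/(√y + √17).
Restrict δ ≤ 17 so that |y − 17| < 17 forces y > 0, and then √y + √17 > √17.
Hence |√y − √17| < |y − 17|/√17, which is < ϵ once |y − 17| < √17·ϵ.
Take δ = min(17, √17·ϵ). If 0 < |y − 17| < δ then y > 0 and |√y − √17| < |y − 17|/√17 < ϵ.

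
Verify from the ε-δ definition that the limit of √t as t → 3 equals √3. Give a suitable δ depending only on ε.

δ = min(3, √3·ε)

Let ε > 0 be given. We want δ > 0 such that 0 < |t − 3| < δ implies |√t − √3| < ε.
Rationalise: √t − √3 = (t − 3)/(√t + √3), so |√t − √3| = |t − 3|/(√t + √3).
Restrict δ ≤ 3 so that |t − 3| < 3 forces t > 0, and then √t + √3 > √3.
Hence |√t − √3| < |t − 3|/√3, which is < ε once |t − 3| < √3·ε.
Take δ = min(3, √3·ε). If 0 < |t − 3| < δ then t > 0 and |√t − √3| < |t − 3|/√3 < ε.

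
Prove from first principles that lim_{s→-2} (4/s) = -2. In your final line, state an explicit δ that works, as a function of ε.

δ = min(1, (1/2)ε)

Fix ε > 0. We seek δ > 0 such that 0 < |s + 2| < δ implies |4/s + 2| < ε.
|4/s + 2| = 4·|-2 − s|/(2·|s|) = 4|s + 2|/(2|s|).
Require δ ≤ 1 so that |s| > 2 − 1 = 1, hence 2|s| > 2.
Then |4/s + 2| < 4|s + 2|/2, which is < ε when |s + 2| < (1/2)ε.
Take δ = min(1, (1/2)ε). Then 0 < |s + 2| < δ gives both |s + 2| < 1 and |s + 2| < (1/2)ε, so |4/s + 2| < ε.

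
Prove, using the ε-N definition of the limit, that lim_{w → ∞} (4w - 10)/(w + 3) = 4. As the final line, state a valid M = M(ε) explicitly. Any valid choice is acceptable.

M = 22/ε

Let ε > 0. We seek M > 0 such that w > M implies |(4w - 10)/(w + 3) − 4| < ε.
(4w - 10)/(w + 3) − 4 = ((4w - 10) − 4(w + 3)) / ((w + 3)) = -22/((w + 3)).
For w > 0 we have w + 3 > w, so |(4w - 10)/(w + 3) − 4| = 22/((w + 3)) < 22/(w) = 22/w.
Thus |(4w - 10)/(w + 3) − 4| < ε whenever w > 22/ε.
Take M = 22/ε. If w > M then |(4w - 10)/(w + 3) − 4| < 22/w < ε.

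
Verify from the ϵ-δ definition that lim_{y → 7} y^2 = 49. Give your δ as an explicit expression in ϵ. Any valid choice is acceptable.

δ = min(2, ϵ/16)

Let ϵ > 0 be given. We seek δ > 0 with 0 < |y − 7| < δ ⇒ |y^2 − 49| < ϵ.
Factor: y^2 − 49 = (y − 7)(y + 7), so |y^2 − 49| = |y − 7|·|y + 7|.
Restrict δ ≤ 2. Then |y − 7| < 2 gives |y| < 9, so by the triangle inequality |y + 7| ≤ 9 + 7 = 16.
Hence |y^2 − 49| ≤ 16|y − 7|, which is < ϵ once |y − 7| < ϵ/16.
Take δ = min(2, ϵ/16). If 0 < |y − 7| < δ then both bounds hold and |y^2 − 49| ≤ 16|y − 7| < 16·(ϵ/16) = ϵ.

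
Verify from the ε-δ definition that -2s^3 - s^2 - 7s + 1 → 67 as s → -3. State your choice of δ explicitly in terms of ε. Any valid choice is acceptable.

δ = min(1, ε/74)

Let ε > 0. We want δ > 0 such that 0 < |s + 3| < δ implies |(-2s^3 - s^2 - 7s + 1) − 67| < ε.
(-2s^3 - s^2 - 7s + 1) − 67 = -2s^3 - s^2 - 7s - 66 = (s + 3)(-2s^2 + 5s - 22).
So |(-2s^3 - s^2 - 7s + 1) − 67| = |s + 3|·|-2s^2 + 5s - 22|.
Require δ ≤ 1. Then |s + 3| < 1 gives |s| < 4, and by the triangle inequality |-2s^2 + 5s - 22| ≤ 2·4^2 + 5·4 + 22 = 74.
Hence |(-2s^3 - s^2 - 7s + 1) − 67| ≤ 74|s + 3| < ε provided |s + 3| < ε/74.
Take δ = min(1, ε/74). Then 0 < |s + 3| < δ gives both |s + 3| < 1 and |s + 3| < ε/74, so |(-2s^3 - s^2 - 7s + 1) − 67| < ε.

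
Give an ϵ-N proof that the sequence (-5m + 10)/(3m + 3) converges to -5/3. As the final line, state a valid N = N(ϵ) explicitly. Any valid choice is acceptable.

N = 5/ϵ

Fix ϵ > 0. For m ≥ 1, |(-5m + 10)/(3m + 3) + 5/3| = |45|/(3(3m + 3)) = 45/(3(3m + 3)).
Since 3m + 3 ≥ 3m for m ≥ 1, this is ≤ 45/(3·3m) = 5/m.
So |(-5m + 10)/(3m + 3) + 5/3| < ϵ whenever m > 5/ϵ.
Take N = 5/ϵ. If m > N then |(-5m + 10)/(3m + 3) + 5/3| ≤ 5/m < ϵ.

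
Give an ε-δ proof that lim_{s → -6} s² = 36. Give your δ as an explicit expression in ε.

δ = min(2, ε/14)

Let ε > 0 be given. We seek δ > 0 with 0 < |s + 6| < δ ⇒ |s² − 36| < ε.
Factor: s² − 36 = (s + 6)(s - 6), so |s² − 36| = |s + 6|·|s - 6|.
Impose δ ≤ 2 so that |s| < 8; then |s - 6| ≤ 14.
Hence |s² − 36| ≤ 14|s + 6|, which is < ε once |s + 6| < ε/14.
Take δ = min(2, ε/14). If 0 < |s + 6| < δ then both bounds hold and |s² − 36| ≤ 14|s + 6| < 14·(ε/14) = ε.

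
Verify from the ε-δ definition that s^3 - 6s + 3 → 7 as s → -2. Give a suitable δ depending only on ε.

δ = min(1, ε/17)

Let ε > 0 be given. We want δ > 0 such that 0 < |s + 2| < δ implies |(s^3 - 6s + 3) − 7| < ε.
(s^3 - 6s + 3) − 7 = s^3 - 6s - 4 = (s + 2)(s^2 - 2s - 2).
So |(s^3 - 6s + 3) − 7| = |s + 2|·|s^2 - 2s - 2|.
Assume first that |s + 2| < 1, so |s| < 3. Then |s^2 - 2s - 2| ≤ 3^2 + 2·3 + 2 = 17.
Hence |(s^3 - 6s + 3) − 7| ≤ 17|s + 2| < ε provided |s + 2| < ε/17.
Take δ = min(1, ε/17). Then 0 < |s + 2| < δ gives both |s + 2| < 1 and |s + 2| < ε/17, so |(s^3 - 6s + 3) − 7| < ε.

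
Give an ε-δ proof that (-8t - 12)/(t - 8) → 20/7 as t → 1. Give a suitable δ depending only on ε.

δ = min(7/2, (49/152)ε)

Let ε > 0 be given. We want δ > 0 with 0 < |t − 1| < δ ⇒ |(-8t - 12)/(t - 8) − (20/7)| < ε.
Combining over a common denominator, (-8t - 12)/(t - 8) − (20/7) = [(-8t - 12)·(-7) − (-20)·(t - 8)] / [(-7)·(t - 8)] = 76(t − 1) / ((-7)(t - 8)).
So |(-8t - 12)/(t - 8) − (20/7)| = 76|t − 1| / (7·|t − 8|).
Restrict δ ≤ 7/2. Then |t − 1| < 7/2 gives |t − 8| = |(t − 1) + (-7)| ≥ 7 − 7/2 = 7/2.
Hence |(-8t - 12)/(t - 8) − (20/7)| < 76|t − 1|/(7·(7/2)) = (152/49)|t − 1|, which is < ε once |t − 1| < (49/152)ε.
Take δ = min(7/2, (49/152)ε). Then 0 < |t − 1| < δ forces both bounds, so |(-8t - 12)/(t - 8) − (20/7)| < ε.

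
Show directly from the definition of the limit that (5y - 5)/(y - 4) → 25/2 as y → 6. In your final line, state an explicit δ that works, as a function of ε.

Let ε > 0. We want δ > 0 with 0 < |y − 6| < δ ⇒ |(5y - 5)/(y - 4) − (25/2)| < ε.
Combining over a common denominator, (5y - 5)/(y - 4) − (25/2) = [(5y - 5)·2 − 25·(y - 4)] / [2·(y - 4)] = -15(y − 6) / (2(y - 4)).
So |(5y - 5)/(y - 4) − (25/2)| = 15|y − 6| / (2·|y − 4|).
Restrict δ ≤ 1. Then |y − 6| < 1 gives |y − 4| = |(y − 6) + 2| ≥ 2 − 1 = 1.
Hence |(5y - 5)/(y - 4) − (25/2)| < 15|y − 6|/(2·1) = (15/2)|y − 6|, which is < ε once |y − 6| < (2/15)ε.
Take δ = min(1, (2/15)ε). Then 0 < |y − 6| < δ forces both bounds, so |(5y - 5)/(y - 4) − (25/2)| < ε.

δ = min(1, (2/15)ε)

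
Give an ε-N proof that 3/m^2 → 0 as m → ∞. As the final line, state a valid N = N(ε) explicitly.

Suppose ε > 0. For m ≥ 1, |3/m^2 − 0| = 3/m^2.
3/m^2 < ε ⇔ m^2 > 3/ε ⇔ m > (3/ε)^{1/2}.
Take N = (3/ε)^{1/2}. Then m > N implies 3/m^2 < ε.

N = (3/ε)^{1/2}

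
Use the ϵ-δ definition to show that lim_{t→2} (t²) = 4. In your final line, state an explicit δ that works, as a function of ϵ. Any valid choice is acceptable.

δ = min(1, ϵ/5)

Let ϵ > 0 be given. We seek δ > 0 with 0 < |t − 2| < δ ⇒ |t² − 4| < ϵ.
Factor: t² − 4 = (t − 2)(t + 2), so |t² − 4| = |t − 2|·|t + 2|.
Restrict δ ≤ 1. Then |t − 2| < 1 gives |t| < 3, so by the triangle inequality |t + 2| ≤ 3 + 2 = 5.
Hence |t² − 4| ≤ 5|t − 2|, which is < ϵ once |t − 2| < ϵ/5.
Take δ = min(1, ϵ/5). If 0 < |t − 2| < δ then both bounds hold and |t² − 4| ≤ 5|t − 2| < 5·(ϵ/5) = ϵ.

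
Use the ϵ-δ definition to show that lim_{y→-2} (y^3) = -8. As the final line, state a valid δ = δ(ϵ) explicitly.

δ = min(1, ϵ/19)

Let ϵ > 0. We seek δ > 0 with 0 < |y + 2| < δ ⇒ |y^3 + 8| < ϵ.
Factor: y^3 + 8 = (y + 2)(y^2 - 2y + 4), so |y^3 + 8| = |y + 2|·|y^2 - 2y + 4|.
Restrict δ ≤ 1. Then |y + 2| < 1 gives |y| < 3, so by the triangle inequality |y^2 - 2y + 4| ≤ 3^2 + 2·3 + 4 = 19.
Hence |y^3 + 8| ≤ 19|y + 2|, which is < ϵ once |y + 2| < ϵ/19.
Take δ = min(1, ϵ/19). If 0 < |y + 2| < δ then both bounds hold and |y^3 + 8| ≤ 19|y + 2| < 19·(ϵ/19) = ϵ.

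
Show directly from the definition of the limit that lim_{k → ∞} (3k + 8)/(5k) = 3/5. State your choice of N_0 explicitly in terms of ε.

N_0 = (8/5)/ε

Let ε > 0. For k ≥ 1, |(3k + 8)/(5k) − (3/5)| = |40|/(5(5k)) = 40/(5(5k)).
Since 5k ≥ 5k for k ≥ 1, this is ≤ 40/(5·5k) = (8/5)/k.
So |(3k + 8)/(5k) − (3/5)| < ε whenever k > (8/5)/ε.
Take N_0 = (8/5)/ε. If k > N_0 then |(3k + 8)/(5k) − (3/5)| ≤ (8/5)/k < ε.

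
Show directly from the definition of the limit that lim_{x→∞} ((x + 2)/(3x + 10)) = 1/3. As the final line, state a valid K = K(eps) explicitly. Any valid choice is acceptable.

Fix eps > 0. We seek K > 0 such that x > K implies |(x + 2)/(3x + 10) − (1/3)| < eps.
(x + 2)/(3x + 10) − (1/3) = (3(x + 2) − (3x + 10)) / (3(3x + 10)) = -4/(3(3x + 10)).
For x > 0 we have 3x + 10 > 3x, so |(x + 2)/(3x + 10) − (1/3)| = 4/(3(3x + 10)) < 4/(3·3x) = (4/9)/x.
Thus |(x + 2)/(3x + 10) − (1/3)| < eps whenever x > (4/9)/eps.
Take K = (4/9)/eps. If x > K then |(x + 2)/(3x + 10) − (1/3)| < (4/9)/x < eps.

K = (4/9)/eps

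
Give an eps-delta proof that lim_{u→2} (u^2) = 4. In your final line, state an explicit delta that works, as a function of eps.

Suppose eps > 0. We seek delta > 0 with 0 < |u − 2| < delta ⇒ |u^2 − 4| < eps.
Factor: u^2 − 4 = (u − 2)(u + 2), so |u^2 − 4| = |u − 2|·|u + 2|.
Impose delta ≤ 1 so that |u| < 3; then |u + 2| ≤ 5.
Hence |u^2 − 4| ≤ 5|u − 2|, which is < eps once |u − 2| < eps/5.
Take delta = min(1, eps/5). If 0 < |u − 2| < delta then both bounds hold and |u^2 − 4| ≤ 5|u − 2| < 5·(eps/5) = eps.

delta = min(1, eps/5)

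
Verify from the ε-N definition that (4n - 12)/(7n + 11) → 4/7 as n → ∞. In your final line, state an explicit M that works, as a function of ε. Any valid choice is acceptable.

M = (128/49)/ε

Let ε > 0. For n ≥ 1, |(4n - 12)/(7n + 11) − (4/7)| = |-128|/(7(7n + 11)) = 128/(7(7n + 11)).
Since 7n + 11 ≥ 7n for n ≥ 1, this is ≤ 128/(7·7n) = (128/49)/n.
So |(4n - 12)/(7n + 11) − (4/7)| < ε whenever n > (128/49)/ε.
Take M = (128/49)/ε. If n > M then |(4n - 12)/(7n + 11) − (4/7)| ≤ (128/49)/n < ε.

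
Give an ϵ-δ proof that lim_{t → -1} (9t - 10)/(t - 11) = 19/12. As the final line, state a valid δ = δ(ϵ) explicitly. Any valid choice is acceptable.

Fix ϵ > 0. We want δ > 0 with 0 < |t + 1| < δ ⇒ |(9t - 10)/(t - 11) − (19/12)| < ϵ.
Combining over a common denominator, (9t - 10)/(t - 11) − (19/12) = [(9t - 10)·(-12) − (-19)·(t - 11)] / [(-12)·(t - 11)] = -89(t + 1) / ((-12)(t - 11)).
So |(9t - 10)/(t - 11) − (19/12)| = 89|t + 1| / (12·|t − 11|).
Restrict δ ≤ 6. Then |t + 1| < 6 gives |t − 11| = |(t + 1) + (-12)| ≥ 12 − 6 = 6.
Hence |(9t - 10)/(t - 11) − (19/12)| < 89|t + 1|/(12·6) = (89/72)|t + 1|, which is < ϵ once |t + 1| < (72/89)ϵ.
Take δ = min(6, (72/89)ϵ). Then 0 < |t + 1| < δ forces both bounds, so |(9t - 10)/(t - 11) − (19/12)| < ϵ.

δ = min(6, (72/89)ϵ)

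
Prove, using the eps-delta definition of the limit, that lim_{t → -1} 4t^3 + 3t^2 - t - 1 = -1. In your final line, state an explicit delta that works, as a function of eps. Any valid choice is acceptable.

delta = min(1, eps/18)

Let eps > 0 be given. We want delta > 0 such that 0 < |t + 1| < delta implies |(4t^3 + 3t^2 - t - 1) + 1| < eps.
(4t^3 + 3t^2 - t - 1) + 1 = 4t^3 + 3t^2 - t = (t + 1)(4t^2 - t).
So |(4t^3 + 3t^2 - t - 1) + 1| = |t + 1|·|4t^2 - t|.
Require delta ≤ 1. Then |t + 1| < 1 gives |t| < 2, and by the triangle inequality |4t^2 - t| ≤ 4·2^2 + 2 = 18.
Hence |(4t^3 + 3t^2 - t - 1) + 1| ≤ 18|t + 1| < eps provided |t + 1| < eps/18.
Choosing delta = min(1, eps/18) ensures both conditions, hence |(4t^3 + 3t^2 - t - 1) + 1| < eps.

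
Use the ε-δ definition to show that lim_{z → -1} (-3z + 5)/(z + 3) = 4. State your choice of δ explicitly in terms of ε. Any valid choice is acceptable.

δ = min(1, (1/7)ε)

Let ε > 0. We want δ > 0 with 0 < |z + 1| < δ ⇒ |(-3z + 5)/(z + 3) − 4| < ε.
Combining over a common denominator, (-3z + 5)/(z + 3) − 4 = [(-3z + 5)·2 − 8·(z + 3)] / [2·(z + 3)] = -14(z + 1) / (2(z + 3)).
So |(-3z + 5)/(z + 3) − 4| = 14|z + 1| / (2·|z + 3|).
Require δ ≤ 1, so |z + 3| ≥ |2| − |z + 1| > 2 − 1 = 1.
Hence |(-3z + 5)/(z + 3) − 4| < 14|z + 1|/(2·1) = 7|z + 1|, which is < ε once |z + 1| < (1/7)ε.
Take δ = min(1, (1/7)ε). Then 0 < |z + 1| < δ forces both bounds, so |(-3z + 5)/(z + 3) − 4| < ε.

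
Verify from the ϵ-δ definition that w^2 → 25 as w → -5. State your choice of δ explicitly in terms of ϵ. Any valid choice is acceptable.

Let ϵ > 0. We seek δ > 0 with 0 < |w + 5| < δ ⇒ |w^2 − 25| < ϵ.
Factor: w^2 − 25 = (w + 5)(w - 5), so |w^2 − 25| = |w + 5|·|w - 5|.
Impose δ ≤ 1 so that |w| < 6; then |w - 5| ≤ 11.
Hence |w^2 − 25| ≤ 11|w + 5|, which is < ϵ once |w + 5| < ϵ/11.
Take δ = min(1, ϵ/11). If 0 < |w + 5| < δ then both bounds hold and |w^2 − 25| ≤ 11|w + 5| < 11·(ϵ/11) = ϵ.

δ = min(1, ϵ/11)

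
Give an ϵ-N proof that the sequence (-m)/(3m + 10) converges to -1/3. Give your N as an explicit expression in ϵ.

N = (10/9)/ϵ

Let ϵ > 0. For m ≥ 1, |(-m)/(3m + 10) + 1/3| = |10|/(3(3m + 10)) = 10/(3(3m + 10)).
Since 3m + 10 ≥ 3m for m ≥ 1, this is ≤ 10/(3·3m) = (10/9)/m.
So |(-m)/(3m + 10) + 1/3| < ϵ whenever m > (10/9)/ϵ.
Take N = (10/9)/ϵ. If m > N then |(-m)/(3m + 10) + 1/3| ≤ (10/9)/m < ϵ.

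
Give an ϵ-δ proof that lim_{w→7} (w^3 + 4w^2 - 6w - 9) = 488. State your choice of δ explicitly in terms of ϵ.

Let ϵ > 0 be given. We want δ > 0 such that 0 < |w − 7| < δ implies |(w^3 + 4w^2 - 6w - 9) − 488| < ϵ.
(w^3 + 4w^2 - 6w - 9) − 488 = w^3 + 4w^2 - 6w - 497 = (w − 7)(w^2 + 11w + 71).
So |(w^3 + 4w^2 - 6w - 9) − 488| = |w − 7|·|w^2 + 11w + 71|.
Assume first that |w − 7| < 2, so |w| < 9. Then |w^2 + 11w + 71| ≤ 9^2 + 11·9 + 71 = 251.
Hence |(w^3 + 4w^2 - 6w - 9) − 488| ≤ 251|w − 7| < ϵ provided |w − 7| < ϵ/251.
Choosing δ = min(2, ϵ/251) ensures both conditions, hence |(w^3 + 4w^2 - 6w - 9) − 488| < ϵ.

δ = min(2, ϵ/251)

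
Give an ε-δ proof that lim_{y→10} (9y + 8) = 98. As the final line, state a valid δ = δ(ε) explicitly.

δ = ε/9

Fix ε > 0. We need δ > 0 so that 0 < |y − 10| < δ implies |(9y + 8) − 98| < ε.
Since (9y + 8) − 98 = 9(y − 10), we have |(9y + 8) − 98| = 9|y − 10|.
So 9|y − 10| < ε exactly when |y − 10| < ε/9.
Choosing δ = ε/9 gives |(9y + 8) − 98| = 9|y − 10| < ε whenever |y − 10| < δ.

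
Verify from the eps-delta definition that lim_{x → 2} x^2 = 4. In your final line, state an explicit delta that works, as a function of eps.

delta = min(1, eps/5)

Fix eps > 0. We seek delta > 0 with 0 < |x − 2| < delta ⇒ |x^2 − 4| < eps.
Factor: x^2 − 4 = (x − 2)(x + 2), so |x^2 − 4| = |x − 2|·|x + 2|.
Restrict delta ≤ 1. Then |x − 2| < 1 gives |x| < 3, so by the triangle inequality |x + 2| ≤ 3 + 2 = 5.
Hence |x^2 − 4| ≤ 5|x − 2|, which is < eps once |x − 2| < eps/5.
Take delta = min(1, eps/5). If 0 < |x − 2| < delta then both bounds hold and |x^2 − 4| ≤ 5|x − 2| < 5·(eps/5) = eps.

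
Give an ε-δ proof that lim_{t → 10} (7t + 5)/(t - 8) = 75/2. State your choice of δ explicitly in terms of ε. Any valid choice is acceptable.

Fix ε > 0. We want δ > 0 with 0 < |t − 10| < δ ⇒ |(7t + 5)/(t - 8) − (75/2)| < ε.
Combining over a common denominator, (7t + 5)/(t - 8) − (75/2) = [(7t + 5)·2 − 75·(t - 8)] / [2·(t - 8)] = -61(t − 10) / (2(t - 8)).
So |(7t + 5)/(t - 8) − (75/2)| = 61|t − 10| / (2·|t − 8|).
Require δ ≤ 1, so |t − 8| ≥ |2| − |t − 10| > 2 − 1 = 1.
Hence |(7t + 5)/(t - 8) − (75/2)| < 61|t − 10|/(2·1) = (61/2)|t − 10|, which is < ε once |t − 10| < (2/61)ε.
Take δ = min(1, (2/61)ε). Then 0 < |t − 10| < δ forces both bounds, so |(7t + 5)/(t - 8) − (75/2)| < ε.

δ = min(1, (2/61)ε)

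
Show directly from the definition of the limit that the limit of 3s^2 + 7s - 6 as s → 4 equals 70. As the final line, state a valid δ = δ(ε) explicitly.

δ = min(1, ε/34)

Suppose ε > 0. We want δ > 0 such that 0 < |s − 4| < δ implies |(3s^2 + 7s - 6) − 70| < ε.
(3s^2 + 7s - 6) − 70 = 3s^2 + 7s - 76 = (s − 4)(3s + 19).
So |(3s^2 + 7s - 6) − 70| = |s − 4|·|3s + 19|.
Require δ ≤ 1. Then |s − 4| < 1 gives |s| < 5, and by the triangle inequality |3s + 19| ≤ 3·5 + 19 = 34.
Hence |(3s^2 + 7s - 6) − 70| ≤ 34|s − 4| < ε provided |s − 4| < ε/34.
Choosing δ = min(1, ε/34) ensures both conditions, hence |(3s^2 + 7s - 6) − 70| < ε.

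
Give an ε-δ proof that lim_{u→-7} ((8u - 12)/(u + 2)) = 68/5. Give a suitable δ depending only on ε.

Let ε > 0. We want δ > 0 with 0 < |u + 7| < δ ⇒ |(8u - 12)/(u + 2) − (68/5)| < ε.
Combining over a common denominator, (8u - 12)/(u + 2) − (68/5) = [(8u - 12)·(-5) − (-68)·(u + 2)] / [(-5)·(u + 2)] = 28(u + 7) / ((-5)(u + 2)).
So |(8u - 12)/(u + 2) − (68/5)| = 28|u + 7| / (5·|u + 2|).
Require δ ≤ 5/2, so |u + 2| ≥ |-5| − |u + 7| > 5 − 5/2 = 5/2.
Hence |(8u - 12)/(u + 2) − (68/5)| < 28|u + 7|/(5·(5/2)) = (56/25)|u + 7|, which is < ε once |u + 7| < (25/56)ε.
Take δ = min(5/2, (25/56)ε). Then 0 < |u + 7| < δ forces both bounds, so |(8u - 12)/(u + 2) − (68/5)| < ε.

δ = min(5/2, (25/56)ε)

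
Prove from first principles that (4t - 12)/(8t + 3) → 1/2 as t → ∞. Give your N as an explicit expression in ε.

Let ε > 0 be given. We seek N > 0 such that t > N implies |(4t - 12)/(8t + 3) − (1/2)| < ε.
(4t - 12)/(8t + 3) − (1/2) = (8(4t - 12) − 4(8t + 3)) / (8(8t + 3)) = -108/(8(8t + 3)).
For t > 0 we have 8t + 3 > 8t, so |(4t - 12)/(8t + 3) − (1/2)| = 108/(8(8t + 3)) < 108/(8·8t) = (27/16)/t.
Thus |(4t - 12)/(8t + 3) − (1/2)| < ε whenever t > (27/16)/ε.
Take N = (27/16)/ε. If t > N then |(4t - 12)/(8t + 3) − (1/2)| < (27/16)/t < ε.

N = (27/16)/ε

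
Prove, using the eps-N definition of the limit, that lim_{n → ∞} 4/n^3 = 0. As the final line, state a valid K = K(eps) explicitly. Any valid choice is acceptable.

K = (4/eps)^{1/3}

Let eps > 0. For n ≥ 1, |4/n^3 − 0| = 4/n^3.
4/n^3 < eps ⇔ n^3 > 4/eps ⇔ n > (4/eps)^{1/3}.
Take K = (4/eps)^{1/3}. Then n > K implies 4/n^3 < eps.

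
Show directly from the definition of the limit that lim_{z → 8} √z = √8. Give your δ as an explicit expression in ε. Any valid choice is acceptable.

δ = min(8, √8·ε)

Fix ε > 0. We want δ > 0 such that 0 < |z − 8| < δ implies |√z − √8| < ε.
Multiplying by the conjugate, |√z − √8| = |z − 8|/(√z + √8).
Restrict δ ≤ 8 so that |z − 8| < 8 forces z > 0, and then √z + √8 > √8.
Hence |√z − √8| < |z − 8|/√8, which is < ε once |z − 8| < √8·ε.
Take δ = min(8, √8·ε). If 0 < |z − 8| < δ then z > 0 and |√z − √8| < |z − 8|/√8 < ε.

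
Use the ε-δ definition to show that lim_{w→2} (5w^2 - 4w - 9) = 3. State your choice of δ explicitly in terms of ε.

Fix ε > 0. We want δ > 0 such that 0 < |w − 2| < δ implies |(5w^2 - 4w - 9) − 3| < ε.
(5w^2 - 4w - 9) − 3 = 5w^2 - 4w - 12 = (w − 2)(5w + 6).
So |(5w^2 - 4w - 9) − 3| = |w − 2|·|5w + 6|.
Assume first that |w − 2| < 1, so |w| < 3. Then |5w + 6| ≤ 5·3 + 6 = 21.
Hence |(5w^2 - 4w - 9) − 3| ≤ 21|w − 2| < ε provided |w − 2| < ε/21.
Take δ = min(1, ε/21). Then 0 < |w − 2| < δ gives both |w − 2| < 1 and |w − 2| < ε/21, so |(5w^2 - 4w - 9) − 3| < ε.

δ = min(1, ε/21)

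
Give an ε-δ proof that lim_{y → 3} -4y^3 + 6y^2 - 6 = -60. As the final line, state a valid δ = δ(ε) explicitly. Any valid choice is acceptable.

δ = min(2, ε/148)

Suppose ε > 0. We want δ > 0 such that 0 < |y − 3| < δ implies |(-4y^3 + 6y^2 - 6) + 60| < ε.
(-4y^3 + 6y^2 - 6) + 60 = -4y^3 + 6y^2 + 54 = (y − 3)(-4y^2 - 6y - 18).
So |(-4y^3 + 6y^2 - 6) + 60| = |y − 3|·|-4y^2 - 6y - 18|.
Assume first that |y − 3| < 2, so |y| < 5. Then |-4y^2 - 6y - 18| ≤ 4·5^2 + 6·5 + 18 = 148.
Hence |(-4y^3 + 6y^2 - 6) + 60| ≤ 148|y − 3| < ε provided |y − 3| < ε/148.
Take δ = min(2, ε/148). Then 0 < |y − 3| < δ gives both |y − 3| < 2 and |y − 3| < ε/148, so |(-4y^3 + 6y^2 - 6) + 60| < ε.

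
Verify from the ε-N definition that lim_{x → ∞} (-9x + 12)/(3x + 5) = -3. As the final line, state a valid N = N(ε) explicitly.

Let ε > 0. We seek N > 0 such that x > N implies |(-9x + 12)/(3x + 5) + 3| < ε.
(-9x + 12)/(3x + 5) + 3 = (3(-9x + 12) − (-9)(3x + 5)) / (3(3x + 5)) = 81/(3(3x + 5)).
For x > 0 we have 3x + 5 > 3x, so |(-9x + 12)/(3x + 5) + 3| = 81/(3(3x + 5)) < 81/(3·3x) = 9/x.
Thus |(-9x + 12)/(3x + 5) + 3| < ε whenever x > 9/ε.
Take N = 9/ε. If x > N then |(-9x + 12)/(3x + 5) + 3| < 9/x < ε.

N = 9/ε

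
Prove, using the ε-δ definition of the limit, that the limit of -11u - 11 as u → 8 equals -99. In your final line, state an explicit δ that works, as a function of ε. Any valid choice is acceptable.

Fix ε > 0. We need δ > 0 so that 0 < |u − 8| < δ implies |(-11u - 11) + 99| < ε.
|(-11u - 11) + 99| = |-11u + 88| = 11|u − 8|.
So 11|u − 8| < ε exactly when |u − 8| < ε/11.
Take δ = ε/11. If 0 < |u − 8| < δ then |(-11u - 11) + 99| = 11|u − 8| < 11·(ε/11) = ε.

δ = ε/11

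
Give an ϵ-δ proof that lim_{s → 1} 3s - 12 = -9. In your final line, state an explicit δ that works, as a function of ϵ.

δ = ϵ/3

Let ϵ > 0 be given. We need δ > 0 so that 0 < |s − 1| < δ implies |(3s - 12) + 9| < ϵ.
Since (3s - 12) + 9 = 3(s − 1), we have |(3s - 12) + 9| = 3|s − 1|.
Thus it suffices that |s − 1| < ϵ/3.
Choosing δ = ϵ/3 gives |(3s - 12) + 9| = 3|s − 1| < ϵ whenever |s − 1| < δ.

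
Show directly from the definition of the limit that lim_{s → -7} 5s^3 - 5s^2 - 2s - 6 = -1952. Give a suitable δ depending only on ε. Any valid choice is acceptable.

Let ε > 0. We want δ > 0 such that 0 < |s + 7| < δ implies |(5s^3 - 5s^2 - 2s - 6) + 1952| < ε.
(5s^3 - 5s^2 - 2s - 6) + 1952 = 5s^3 - 5s^2 - 2s + 1946 = (s + 7)(5s^2 - 40s + 278).
So |(5s^3 - 5s^2 - 2s - 6) + 1952| = |s + 7|·|5s^2 - 40s + 278|.
Require δ ≤ 1. Then |s + 7| < 1 gives |s| < 8, and by the triangle inequality |5s^2 - 40s + 278| ≤ 5·8^2 + 40·8 + 278 = 918.
Hence |(5s^3 - 5s^2 - 2s - 6) + 1952| ≤ 918|s + 7| < ε provided |s + 7| < ε/918.
Choosing δ = min(1, ε/918) ensures both conditions, hence |(5s^3 - 5s^2 - 2s - 6) + 1952| < ε.

δ = min(1, ε/918)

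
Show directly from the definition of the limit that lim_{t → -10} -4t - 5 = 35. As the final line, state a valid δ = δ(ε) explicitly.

δ = ε/4

Let ε > 0 be given. We need δ > 0 so that 0 < |t + 10| < δ implies |(-4t - 5) − 35| < ε.
|(-4t - 5) − 35| = |-4t - 40| = 4|t + 10|.
So 4|t + 10| < ε exactly when |t + 10| < ε/4.
Take δ = ε/4. If 0 < |t + 10| < δ then |(-4t - 5) − 35| = 4|t + 10| < 4·(ε/4) = ε.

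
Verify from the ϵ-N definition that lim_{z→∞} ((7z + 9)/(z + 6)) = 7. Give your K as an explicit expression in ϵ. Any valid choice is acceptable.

Suppose ϵ > 0. We seek K > 0 such that z > K implies |(7z + 9)/(z + 6) − 7| < ϵ.
(7z + 9)/(z + 6) − 7 = ((7z + 9) − 7(z + 6)) / ((z + 6)) = -33/((z + 6)).
For z > 0 we have z + 6 > z, so |(7z + 9)/(z + 6) − 7| = 33/((z + 6)) < 33/(z) = 33/z.
Thus |(7z + 9)/(z + 6) − 7| < ϵ whenever z > 33/ϵ.
Take K = 33/ϵ. If z > K then |(7z + 9)/(z + 6) − 7| < 33/z < ϵ.

K = 33/ϵ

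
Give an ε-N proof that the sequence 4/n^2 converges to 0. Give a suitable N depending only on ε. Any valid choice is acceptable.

N = (4/ε)^{1/2}

Suppose ε > 0. For n ≥ 1, |4/n^2 − 0| = 4/n^2.
4/n^2 < ε ⇔ n^2 > 4/ε ⇔ n > (4/ε)^{1/2}.
Take N = (4/ε)^{1/2}. Then n > N implies 4/n^2 < ε.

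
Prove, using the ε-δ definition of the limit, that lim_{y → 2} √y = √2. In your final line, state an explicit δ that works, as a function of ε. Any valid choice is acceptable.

δ = min(2, √2·ε)

Let ε > 0. We want δ > 0 such that 0 < |y − 2| < δ implies |√y − √2| < ε.
Rationalise: √y − √2 = (y − 2)/(√y + √2), so |√y − √2| = |y − 2|/(√y + √2).
Restrict δ ≤ 2 so that |y − 2| < 2 forces y > 0, and then √y + √2 > √2.
Hence |√y − √2| < |y − 2|/√2, which is < ε once |y − 2| < √2·ε.
Take δ = min(2, √2·ε). If 0 < |y − 2| < δ then y > 0 and |√y − √2| < |y − 2|/√2 < ε.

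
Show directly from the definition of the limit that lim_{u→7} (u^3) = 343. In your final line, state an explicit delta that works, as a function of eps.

delta = min(2, eps/193)

Suppose eps > 0. We seek delta > 0 with 0 < |u − 7| < delta ⇒ |u^3 − 343| < eps.
Factor: u^3 − 343 = (u − 7)(u^2 + 7u + 49), so |u^3 − 343| = |u − 7|·|u^2 + 7u + 49|.
Restrict delta ≤ 2. Then |u − 7| < 2 gives |u| < 9, so by the triangle inequality |u^2 + 7u + 49| ≤ 9^2 + 7·9 + 49 = 193.
Hence |u^3 − 343| ≤ 193|u − 7|, which is < eps once |u − 7| < eps/193.
Take delta = min(2, eps/193). If 0 < |u − 7| < delta then both bounds hold and |u^3 − 343| ≤ 193|u − 7| < 193·(eps/193) = eps.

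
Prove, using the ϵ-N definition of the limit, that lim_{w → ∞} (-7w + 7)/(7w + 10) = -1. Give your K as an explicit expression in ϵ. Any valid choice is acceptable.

K = (17/7)/ϵ

Let ϵ > 0. We seek K > 0 such that w > K implies |(-7w + 7)/(7w + 10) + 1| < ϵ.
(-7w + 7)/(7w + 10) + 1 = (7(-7w + 7) − (-7)(7w + 10)) / (7(7w + 10)) = 119/(7(7w + 10)).
For w > 0 we have 7w + 10 > 7w, so |(-7w + 7)/(7w + 10) + 1| = 119/(7(7w + 10)) < 119/(7·7w) = (17/7)/w.
Thus |(-7w + 7)/(7w + 10) + 1| < ϵ whenever w > (17/7)/ϵ.
Take K = (17/7)/ϵ. If w > K then |(-7w + 7)/(7w + 10) + 1| < (17/7)/w < ϵ.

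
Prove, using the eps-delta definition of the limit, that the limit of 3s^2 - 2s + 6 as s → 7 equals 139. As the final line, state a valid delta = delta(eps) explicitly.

delta = min(1, eps/43)

Let eps > 0 be given. We want delta > 0 such that 0 < |s − 7| < delta implies |(3s^2 - 2s + 6) − 139| < eps.
(3s^2 - 2s + 6) − 139 = 3s^2 - 2s - 133 = (s − 7)(3s + 19).
So |(3s^2 - 2s + 6) − 139| = |s − 7|·|3s + 19|.
Assume first that |s − 7| < 1, so |s| < 8. Then |3s + 19| ≤ 3·8 + 19 = 43.
Hence |(3s^2 - 2s + 6) − 139| ≤ 43|s − 7| < eps provided |s − 7| < eps/43.
Choosing delta = min(1, eps/43) ensures both conditions, hence |(3s^2 - 2s + 6) − 139| < eps.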